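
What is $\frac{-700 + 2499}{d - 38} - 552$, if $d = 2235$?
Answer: $- \frac{1210945}{2197} \approx -551.18$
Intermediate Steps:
$\frac{-700 + 2499}{d - 38} - 552 = \frac{-700 + 2499}{2235 - 38} - 552 = \frac{1799}{2197} - 552 = - \frac{1210945}{2197}$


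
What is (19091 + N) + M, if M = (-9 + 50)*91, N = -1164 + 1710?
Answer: 23368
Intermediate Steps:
N = 546
M = 3731 (M = 41*91 = 3731)
(19091 + N) + M = (19091 + 546) + 3731 = 19637 + 3731 = 23368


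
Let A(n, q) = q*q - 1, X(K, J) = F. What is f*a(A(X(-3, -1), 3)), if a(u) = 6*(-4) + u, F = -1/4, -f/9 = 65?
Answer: 9360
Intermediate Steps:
f = -585 (f = -9*65 = -585)
F = -1/4 (F = -1*1/4 = -1/4 ≈ -0.25000)
X(K, J) = -1/4
A(n, q) = -1 + q**2 (A(n, q) = q**2 - 1 = -1 + q**2)
a(u) = -24 + u
f*a(A(X(-3, -1), 3)) = -585*(-24 + (-1 + 3**2)) = -585*(-24 + (-1 + 9)) = -585*(-24 + 8) = -585*(-16) = 9360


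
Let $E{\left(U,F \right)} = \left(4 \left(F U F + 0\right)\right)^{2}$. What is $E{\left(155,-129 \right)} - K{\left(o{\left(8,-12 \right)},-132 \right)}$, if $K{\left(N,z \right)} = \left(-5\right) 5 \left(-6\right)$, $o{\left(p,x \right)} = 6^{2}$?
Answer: $106449155456250$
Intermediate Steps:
$o{\left(p,x \right)} = 36$
$K{\left(N,z \right)} = 150$ ($K{\left(N,z \right)} = \left(-25\right) \left(-6\right) = 150$)
$E{\left(U,F \right)} = 16 F^{4} U^{2}$ ($E{\left(U,F \right)} = \left(4 \left(U F^{2} + 0\right)\right)^{2} = \left(4 U F^{2}\right)^{2} = 16 F^{4} U^{2}$)
$E{\left(155,-129 \right)} - K{\left(o{\left(8,-12 \right)},-132 \right)} = 16 \left(-129\right)^{4} \cdot 155^{2} - 150 = 16 \cdot 276922881 \cdot 24025 - 150 = 106449155456400 - 150 = 106449155456250$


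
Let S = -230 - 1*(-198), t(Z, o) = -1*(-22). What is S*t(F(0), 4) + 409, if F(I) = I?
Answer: -295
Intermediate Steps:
t(Z, o) = 22
S = -32 (S = -230 + 198 = -32)
S*t(F(0), 4) + 409 = -32*22 + 409 = -704 + 409 = -295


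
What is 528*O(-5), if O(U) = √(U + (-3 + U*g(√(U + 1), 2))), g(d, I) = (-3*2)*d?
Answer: 1056*√(-2 + 15*I) ≈ 2706.0 + 3090.7*I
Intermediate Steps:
g(d, I) = -6*d
O(U) = √(-3 + U - 6*U*√(1 + U)) (O(U) = √(U + (-3 + U*(-6*√(U + 1)))) = √(U + (-3 + U*(-6*√(1 + U)))) = √(U + (-3 - 6*U*√(1 + U))) = √(-3 + U - 6*U*√(1 + U)))
528*O(-5) = 528*√(-3 - 5 - 6*(-5)*√(1 - 5)) = 528*√(-3 - 5 - 6*(-5)*√(-4)) = 528*√(-3 - 5 - 6*(-5)*2*I) = 528*√(-3 - 5 + 60*I) = 528*√(-8 + 60*I)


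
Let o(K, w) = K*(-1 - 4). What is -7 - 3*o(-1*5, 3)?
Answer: -82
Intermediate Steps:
o(K, w) = -5*K (o(K, w) = K*(-5) = -5*K)
-7 - 3*o(-1*5, 3) = -7 - (-15)*(-1*5) = -7 - (-15)*(-5) = -7 - 3*25 = -7 - 75 = -82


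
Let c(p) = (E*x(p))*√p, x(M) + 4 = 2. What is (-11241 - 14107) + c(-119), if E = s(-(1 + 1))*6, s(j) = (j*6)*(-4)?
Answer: -25348 - 576*I*√119 ≈ -25348.0 - 6283.4*I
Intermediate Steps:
x(M) = -2 (x(M) = -4 + 2 = -2)
s(j) = -24*j (s(j) = (6*j)*(-4) = -24*j)
E = 288 (E = -(-24)*(1 + 1)*6 = -(-24)*2*6 = -24*(-2)*6 = 48*6 = 288)
c(p) = -576*√p (c(p) = (288*(-2))*√p = -576*√p)
(-11241 - 14107) + c(-119) = (-11241 - 14107) - 576*I*√119 = -25348 - 576*I*√119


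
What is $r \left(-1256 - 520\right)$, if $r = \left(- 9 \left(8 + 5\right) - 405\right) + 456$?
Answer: $117216$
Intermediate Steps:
$r = -66$ ($r = \left(\left(-9\right) 13 - 405\right) + 456 = \left(-117 - 405\right) + 456 = -522 + 456 = -66$)
$r \left(-1256 - 520\right) = - 66 \left(-1256 - 520\right) = \left(-66\right) \left(-1776\right) = 117216$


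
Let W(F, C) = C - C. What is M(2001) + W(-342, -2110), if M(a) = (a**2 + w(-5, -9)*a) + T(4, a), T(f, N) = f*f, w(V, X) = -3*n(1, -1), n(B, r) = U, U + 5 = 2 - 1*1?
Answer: 4028029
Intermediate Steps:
U = -4 (U = -5 + (2 - 1*1) = -5 + (2 - 1) = -5 + 1 = -4)
n(B, r) = -4
w(V, X) = 12 (w(V, X) = -3*(-4) = 12)
T(f, N) = f**2
W(F, C) = 0
M(a) = 16 + a**2 + 12*a (M(a) = (a**2 + 12*a) + 4**2 = (a**2 + 12*a) + 16 = 16 + a**2 + 12*a)
M(2001) + W(-342, -2110) = (16 + 2001**2 + 12*2001) + 0 = (16 + 4004001 + 24012) + 0 = 4028029 + 0 = 4028029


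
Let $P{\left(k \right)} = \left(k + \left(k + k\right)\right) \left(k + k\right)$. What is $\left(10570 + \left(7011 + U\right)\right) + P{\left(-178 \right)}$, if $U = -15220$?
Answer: $192465$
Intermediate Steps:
$P{\left(k \right)} = 6 k^{2}$ ($P{\left(k \right)} = \left(k + 2 k\right) 2 k = 3 k 2 k = 6 k^{2}$)
$\left(10570 + \left(7011 + U\right)\right) + P{\left(-178 \right)} = \left(10570 + \left(7011 - 15220\right)\right) + 6 \left(-178\right)^{2} = \left(10570 - 8209\right) + 6 \cdot 31684 = 2361 + 190104 = 192465$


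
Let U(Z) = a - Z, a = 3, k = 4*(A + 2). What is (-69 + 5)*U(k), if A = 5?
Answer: 1600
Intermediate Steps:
k = 28 (k = 4*(5 + 2) = 4*7 = 28)
U(Z) = 3 - Z
(-69 + 5)*U(k) = (-69 + 5)*(3 - 1*28) = -64*(3 - 28) = -64*(-25) = 1600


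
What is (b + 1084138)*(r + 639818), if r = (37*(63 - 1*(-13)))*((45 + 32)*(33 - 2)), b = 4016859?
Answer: 37502846205814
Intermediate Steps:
r = 6712244 (r = (37*(63 + 13))*(77*31) = (37*76)*2387 = 2812*2387 = 6712244)
(b + 1084138)*(r + 639818) = (4016859 + 1084138)*(6712244 + 639818) = 5100997*7352062 = 37502846205814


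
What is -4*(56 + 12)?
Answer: -272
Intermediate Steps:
-4*(56 + 12) = -4*68 = -272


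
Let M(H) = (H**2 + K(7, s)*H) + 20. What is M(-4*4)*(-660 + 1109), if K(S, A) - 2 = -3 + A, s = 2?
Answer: 116740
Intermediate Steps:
K(S, A) = -1 + A (K(S, A) = 2 + (-3 + A) = -1 + A)
M(H) = 20 + H + H**2 (M(H) = (H**2 + (-1 + 2)*H) + 20 = (H**2 + 1*H) + 20 = (H**2 + H) + 20 = (H + H**2) + 20 = 20 + H + H**2)
M(-4*4)*(-660 + 1109) = (20 - 4*4 + (-4*4)**2)*(-660 + 1109) = (20 - 16 + (-16)**2)*449 = (20 - 16 + 256)*449 = 260*449 = 116740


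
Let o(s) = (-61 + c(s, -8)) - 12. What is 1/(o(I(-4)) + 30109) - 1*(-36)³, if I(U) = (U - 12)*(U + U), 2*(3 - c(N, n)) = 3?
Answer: 2802859202/60075 ≈ 46656.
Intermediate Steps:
c(N, n) = 3/2 (c(N, n) = 3 - ½*3 = 3 - 3/2 = 3/2)
I(U) = 2*U*(-12 + U) (I(U) = (-12 + U)*(2*U) = 2*U*(-12 + U))
o(s) = -143/2 (o(s) = (-61 + 3/2) - 12 = -119/2 - 12 = -143/2)
1/(o(I(-4)) + 30109) - 1*(-36)³ = 1/(-143/2 + 30109) - 1*(-36)³ = 1/(60075/2) - 1*(-46656) = 2/60075 + 46656 = 2802859202/60075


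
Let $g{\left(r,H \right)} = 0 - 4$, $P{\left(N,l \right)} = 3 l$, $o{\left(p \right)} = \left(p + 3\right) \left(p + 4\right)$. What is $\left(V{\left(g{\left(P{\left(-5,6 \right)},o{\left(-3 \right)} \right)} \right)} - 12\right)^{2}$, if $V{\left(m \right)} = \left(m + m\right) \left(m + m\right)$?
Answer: $2704$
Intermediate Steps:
$o{\left(p \right)} = \left(3 + p\right) \left(4 + p\right)$
$g{\left(r,H \right)} = -4$ ($g{\left(r,H \right)} = 0 - 4 = -4$)
$V{\left(m \right)} = 4 m^{2}$ ($V{\left(m \right)} = 2 m 2 m = 4 m^{2}$)
$\left(V{\left(g{\left(P{\left(-5,6 \right)},o{\left(-3 \right)} \right)} \right)} - 12\right)^{2} = \left(4 \left(-4\right)^{2} - 12\right)^{2} = \left(4 \cdot 16 - 12\right)^{2} = \left(64 - 12\right)^{2} = 52^{2} = 2704$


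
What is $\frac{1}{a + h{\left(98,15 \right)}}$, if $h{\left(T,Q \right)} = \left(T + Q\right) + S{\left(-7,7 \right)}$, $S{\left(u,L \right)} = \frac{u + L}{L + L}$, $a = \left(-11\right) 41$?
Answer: $- \frac{1}{338} \approx -0.0029586$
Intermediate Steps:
$a = -451$
$S{\left(u,L \right)} = \frac{L + u}{2 L}$
$h{\left(T,Q \right)} = Q + T$ ($h{\left(T,Q \right)} = \left(T + Q\right) + \frac{7 - 7}{2 \cdot 7} = \left(Q + T\right) + \frac{1}{2} \cdot \frac{1}{7} \cdot 0 = \left(Q + T\right) + 0 = Q + T$)
$\frac{1}{a + h{\left(98,15 \right)}} = \frac{1}{-451 + \left(15 + 98\right)} = \frac{1}{-451 + 113} = \frac{1}{-338} = - \frac{1}{338}$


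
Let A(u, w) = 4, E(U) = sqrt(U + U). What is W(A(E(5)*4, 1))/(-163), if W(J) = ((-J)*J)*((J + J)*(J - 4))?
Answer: 0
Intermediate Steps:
E(U) = sqrt(2)*sqrt(U) (E(U) = sqrt(2*U) = sqrt(2)*sqrt(U))
W(J) = -2*J**3*(-4 + J) (W(J) = (-J**2)*((2*J)*(-4 + J)) = (-J**2)*(2*J*(-4 + J)) = -2*J**3*(-4 + J))
W(A(E(5)*4, 1))/(-163) = (2*4**3*(4 - 1*4))/(-163) = (2*64*(4 - 4))*(-1/163) = (2*64*0)*(-1/163) = 0*(-1/163) = 0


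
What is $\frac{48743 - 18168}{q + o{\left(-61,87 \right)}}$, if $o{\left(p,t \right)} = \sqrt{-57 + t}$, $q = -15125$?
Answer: $- \frac{92489375}{45753119} - \frac{6115 \sqrt{30}}{45753119} \approx -2.0222$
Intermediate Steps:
$\frac{48743 - 18168}{q + o{\left(-61,87 \right)}} = \frac{48743 - 18168}{-15125 + \sqrt{-57 + 87}} = \frac{30575}{-15125 + \sqrt{30}}$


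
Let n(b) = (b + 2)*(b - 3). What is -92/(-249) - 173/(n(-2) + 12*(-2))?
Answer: 15095/1992 ≈ 7.5778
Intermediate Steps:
n(b) = (-3 + b)*(2 + b) (n(b) = (2 + b)*(-3 + b) = (-3 + b)*(2 + b))
-92/(-249) - 173/(n(-2) + 12*(-2)) = -92/(-249) - 173/((-6 + (-2)² - 1*(-2)) + 12*(-2)) = -92*(-1/249) - 173/((-6 + 4 + 2) - 24) = 92/249 - 173/(0 - 24) = 92/249 - 173/(-24) = 92/249 - 173*(-1/24) = 92/249 + 173/24 = 15095/1992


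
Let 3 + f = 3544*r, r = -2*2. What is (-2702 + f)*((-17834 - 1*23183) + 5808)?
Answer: 594363129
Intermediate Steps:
r = -4
f = -14179 (f = -3 + 3544*(-4) = -3 - 14176 = -14179)
(-2702 + f)*((-17834 - 1*23183) + 5808) = (-2702 - 14179)*((-17834 - 1*23183) + 5808) = -16881*((-17834 - 23183) + 5808) = -16881*(-41017 + 5808) = -16881*(-35209) = 594363129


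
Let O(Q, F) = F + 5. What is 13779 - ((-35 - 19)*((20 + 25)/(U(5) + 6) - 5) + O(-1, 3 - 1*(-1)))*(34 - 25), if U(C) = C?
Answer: 145818/11 ≈ 13256.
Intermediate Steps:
O(Q, F) = 5 + F
13779 - ((-35 - 19)*((20 + 25)/(U(5) + 6) - 5) + O(-1, 3 - 1*(-1)))*(34 - 25) = 13779 - ((-35 - 19)*((20 + 25)/(5 + 6) - 5) + (5 + (3 - 1*(-1))))*(34 - 25) = 13779 - (-54*(45/11 - 5) + (5 + (3 + 1)))*9 = 13779 - (-54*(45*(1/11) - 5) + (5 + 4))*9 = 13779 - (-54*(45/11 - 5) + 9)*9 = 13779 - (-54*(-10/11) + 9)*9 = 13779 - (540/11 + 9)*9 = 13779 - 639*9/11 = 13779 - 1*5751/11 = 13779 - 5751/11 = 145818/11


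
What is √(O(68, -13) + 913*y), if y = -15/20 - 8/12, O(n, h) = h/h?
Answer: I*√46527/6 ≈ 35.95*I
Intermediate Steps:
O(n, h) = 1
y = -17/12 (y = -15*1/20 - 8*1/12 = -¾ - ⅔ = -17/12 ≈ -1.4167)
√(O(68, -13) + 913*y) = √(1 + 913*(-17/12)) = √(1 - 15521/12) = √(-15509/12) = I*√46527/6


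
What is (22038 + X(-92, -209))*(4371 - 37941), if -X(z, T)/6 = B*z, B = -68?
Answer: 520267860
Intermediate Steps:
X(z, T) = 408*z (X(z, T) = -(-408)*z = 408*z)
(22038 + X(-92, -209))*(4371 - 37941) = (22038 + 408*(-92))*(4371 - 37941) = (22038 - 37536)*(-33570) = -15498*(-33570) = 520267860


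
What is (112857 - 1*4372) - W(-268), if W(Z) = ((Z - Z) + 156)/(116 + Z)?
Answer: 4122469/38 ≈ 1.0849e+5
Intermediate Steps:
W(Z) = 156/(116 + Z) (W(Z) = (0 + 156)/(116 + Z) = 156/(116 + Z))
(112857 - 1*4372) - W(-268) = (112857 - 1*4372) - 156/(116 - 268) = (112857 - 4372) - 156/(-152) = 108485 - 156*(-1)/152 = 108485 - 1*(-39/38) = 108485 + 39/38 = 4122469/38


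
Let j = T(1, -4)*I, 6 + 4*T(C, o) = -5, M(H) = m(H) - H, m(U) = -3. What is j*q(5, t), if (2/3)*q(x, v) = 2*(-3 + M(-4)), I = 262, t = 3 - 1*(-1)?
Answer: 4323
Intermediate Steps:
t = 4 (t = 3 + 1 = 4)
M(H) = -3 - H
q(x, v) = -6 (q(x, v) = 3*(2*(-3 + (-3 - 1*(-4))))/2 = 3*(2*(-3 + (-3 + 4)))/2 = 3*(2*(-3 + 1))/2 = 3*(2*(-2))/2 = (3/2)*(-4) = -6)
T(C, o) = -11/4 (T(C, o) = -3/2 + (1/4)*(-5) = -3/2 - 5/4 = -11/4)
j = -1441/2 (j = -11/4*262 = -1441/2 ≈ -720.50)
j*q(5, t) = -1441/2*(-6) = 4323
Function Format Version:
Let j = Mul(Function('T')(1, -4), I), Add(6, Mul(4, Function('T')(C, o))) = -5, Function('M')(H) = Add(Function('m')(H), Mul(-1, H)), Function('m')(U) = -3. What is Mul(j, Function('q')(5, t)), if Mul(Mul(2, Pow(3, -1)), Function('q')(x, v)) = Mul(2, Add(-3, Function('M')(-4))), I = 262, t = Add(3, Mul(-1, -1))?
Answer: 4323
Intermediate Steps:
t = 4 (t = Add(3, 1) = 4)
Function('M')(H) = Add(-3, Mul(-1, H))
Function('q')(x, v) = -6 (Function('q')(x, v) = Mul(Rational(3, 2), Mul(2, Add(-3, Add(-3, Mul(-1, -4))))) = Mul(Rational(3, 2), Mul(2, Add(-3, Add(-3, 4)))) = Mul(Rational(3, 2), Mul(2, Add(-3, 1))) = Mul(Rational(3, 2), Mul(2, -2)) = Mul(Rational(3, 2), -4) = -6)
Function('T')(C, o) = Rational(-11, 4) (Function('T')(C, o) = Add(Rational(-3, 2), Mul(Rational(1, 4), -5)) = Add(Rational(-3, 2), Rational(-5, 4)) = Rational(-11, 4))
j = Rational(-1441, 2) (j = Mul(Rational(-11, 4), 262) = Rational(-1441, 2) ≈ -720.50)
Mul(j, Function('q')(5, t)) = Mul(Rational(-1441, 2), -6) = 4323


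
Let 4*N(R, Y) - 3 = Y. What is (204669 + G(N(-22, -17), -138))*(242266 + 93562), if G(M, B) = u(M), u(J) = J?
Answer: 68732405534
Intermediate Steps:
N(R, Y) = ¾ + Y/4
G(M, B) = M
(204669 + G(N(-22, -17), -138))*(242266 + 93562) = (204669 + (¾ + (¼)*(-17)))*(242266 + 93562) = (204669 + (¾ - 17/4))*335828 = (204669 - 7/2)*335828 = (409331/2)*335828 = 68732405534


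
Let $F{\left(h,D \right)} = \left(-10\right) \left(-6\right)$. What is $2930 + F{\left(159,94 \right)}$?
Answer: $2990$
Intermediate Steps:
$F{\left(h,D \right)} = 60$
$2930 + F{\left(159,94 \right)} = 2930 + 60 = 2990$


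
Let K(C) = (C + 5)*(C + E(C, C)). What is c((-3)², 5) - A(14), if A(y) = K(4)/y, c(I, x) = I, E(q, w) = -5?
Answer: 135/14 ≈ 9.6429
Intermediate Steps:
K(C) = (-5 + C)*(5 + C) (K(C) = (C + 5)*(C - 5) = (5 + C)*(-5 + C) = (-5 + C)*(5 + C))
A(y) = -9/y (A(y) = (-25 + 4²)/y = (-25 + 16)/y = -9/y)
c((-3)², 5) - A(14) = (-3)² - (-9)/14 = 9 - (-9)/14 = 9 - 1*(-9/14) = 9 + 9/14 = 135/14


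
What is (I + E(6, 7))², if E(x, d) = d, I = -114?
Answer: 11449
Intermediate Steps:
(I + E(6, 7))² = (-114 + 7)² = (-107)² = 11449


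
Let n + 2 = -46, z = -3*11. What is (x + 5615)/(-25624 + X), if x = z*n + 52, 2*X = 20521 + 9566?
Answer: -14502/21161 ≈ -0.68532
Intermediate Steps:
z = -33
n = -48 (n = -2 - 46 = -48)
X = 30087/2 (X = (20521 + 9566)/2 = (½)*30087 = 30087/2 ≈ 15044.)
x = 1636 (x = -33*(-48) + 52 = 1584 + 52 = 1636)
(x + 5615)/(-25624 + X) = (1636 + 5615)/(-25624 + 30087/2) = 7251/(-21161/2) = 7251*(-2/21161) = -14502/21161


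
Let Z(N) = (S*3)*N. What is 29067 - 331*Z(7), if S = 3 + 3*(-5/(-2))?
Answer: -87837/2 ≈ -43919.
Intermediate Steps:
S = 21/2 (S = 3 + 3*(-5*(-½)) = 3 + 3*(5/2) = 3 + 15/2 = 21/2 ≈ 10.500)
Z(N) = 63*N/2 (Z(N) = ((21/2)*3)*N = 63*N/2)
29067 - 331*Z(7) = 29067 - 331*(63/2)*7 = 29067 - 331*441/2 = 29067 - 1*145971/2 = 29067 - 145971/2 = -87837/2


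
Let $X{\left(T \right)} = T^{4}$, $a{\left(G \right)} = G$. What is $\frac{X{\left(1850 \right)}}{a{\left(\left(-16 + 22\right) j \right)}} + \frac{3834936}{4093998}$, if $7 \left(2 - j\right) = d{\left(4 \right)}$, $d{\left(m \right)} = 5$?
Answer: $\frac{27973791510301632212}{18422991} \approx 1.5184 \cdot 10^{12}$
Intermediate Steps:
$j = \frac{9}{7}$ ($j = 2 - \frac{5}{7} = \frac{9}{7} \approx 1.2857$)
$\frac{X{\left(1850 \right)}}{a{\left(\left(-16 + 22\right) j \right)}} + \frac{3834936}{4093998} = \frac{1850^{4}}{\left(-16 + 22\right) \frac{9}{7}} + \frac{3834936}{4093998} = \frac{11713506250000}{6 \cdot \frac{9}{7}} + 3834936 \cdot \frac{1}{4093998} = \frac{11713506250000}{\frac{54}{7}} + \frac{639156}{682333} = 11713506250000 \cdot \frac{7}{54} + \frac{639156}{682333} = \frac{40997271875000}{27} + \frac{639156}{682333} = \frac{27973791510301632212}{18422991}$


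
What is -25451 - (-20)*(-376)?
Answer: -32971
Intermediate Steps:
-25451 - (-20)*(-376) = -25451 - 1*7520 = -25451 - 7520 = -32971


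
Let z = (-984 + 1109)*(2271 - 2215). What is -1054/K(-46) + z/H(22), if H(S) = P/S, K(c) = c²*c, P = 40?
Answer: 187372327/48668 ≈ 3850.0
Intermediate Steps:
K(c) = c³
z = 7000 (z = 125*56 = 7000)
H(S) = 40/S
-1054/K(-46) + z/H(22) = -1054/((-46)³) + 7000/((40/22)) = -1054/(-97336) + 7000/((40*(1/22))) = -1054*(-1/97336) + 7000/(20/11) = 527/48668 + 7000*(11/20) = 527/48668 + 3850 = 187372327/48668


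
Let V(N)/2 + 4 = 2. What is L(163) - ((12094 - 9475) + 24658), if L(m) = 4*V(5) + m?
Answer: -27130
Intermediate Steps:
V(N) = -4 (V(N) = -8 + 2*2 = -8 + 4 = -4)
L(m) = -16 + m (L(m) = 4*(-4) + m = -16 + m)
L(163) - ((12094 - 9475) + 24658) = (-16 + 163) - ((12094 - 9475) + 24658) = 147 - (2619 + 24658) = 147 - 1*27277 = 147 - 27277 = -27130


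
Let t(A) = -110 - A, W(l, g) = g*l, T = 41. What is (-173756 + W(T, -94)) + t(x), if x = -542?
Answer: -177178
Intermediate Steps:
(-173756 + W(T, -94)) + t(x) = (-173756 - 94*41) + (-110 - 1*(-542)) = (-173756 - 3854) + (-110 + 542) = -177610 + 432 = -177178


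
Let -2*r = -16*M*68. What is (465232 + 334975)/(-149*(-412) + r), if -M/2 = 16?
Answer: 800207/43980 ≈ 18.195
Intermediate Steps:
M = -32 (M = -2*16 = -32)
r = -17408 (r = -(-16*(-32))*68/2 = -256*68 = -½*34816 = -17408)
(465232 + 334975)/(-149*(-412) + r) = (465232 + 334975)/(-149*(-412) - 17408) = 800207/(61388 - 17408) = 800207/43980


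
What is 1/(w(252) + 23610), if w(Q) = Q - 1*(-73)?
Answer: 1/23935 ≈ 4.1780e-5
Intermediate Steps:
w(Q) = 73 + Q (w(Q) = Q + 73 = 73 + Q)
1/(w(252) + 23610) = 1/((73 + 252) + 23610) = 1/(325 + 23610) = 1/23935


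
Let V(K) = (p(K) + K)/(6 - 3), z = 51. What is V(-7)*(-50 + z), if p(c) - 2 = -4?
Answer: -3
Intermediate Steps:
p(c) = -2 (p(c) = 2 - 4 = -2)
V(K) = -2/3 + K/3 (V(K) = (-2 + K)/(6 - 3) = (-2 + K)/3 = (-2 + K)*(1/3) = -2/3 + K/3)
V(-7)*(-50 + z) = (-2/3 + (1/3)*(-7))*(-50 + 51) = (-2/3 - 7/3)*1 = -3*1 = -3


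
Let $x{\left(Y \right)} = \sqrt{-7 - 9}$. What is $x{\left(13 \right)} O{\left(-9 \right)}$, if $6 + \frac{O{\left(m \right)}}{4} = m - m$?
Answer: $- 96 i \approx - 96.0 i$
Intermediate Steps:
$x{\left(Y \right)} = 4 i$ ($x{\left(Y \right)} = \sqrt{-16} = 4 i$)
$O{\left(m \right)} = -24$ ($O{\left(m \right)} = -24 + 4 \left(m - m\right) = -24 + 4 \cdot 0 = -24 + 0 = -24$)
$x{\left(13 \right)} O{\left(-9 \right)} = 4 i \left(-24\right) = - 96 i$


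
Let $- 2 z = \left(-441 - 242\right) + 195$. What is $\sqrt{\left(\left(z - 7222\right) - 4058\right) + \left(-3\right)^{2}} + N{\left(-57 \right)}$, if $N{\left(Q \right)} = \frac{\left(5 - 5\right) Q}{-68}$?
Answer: $i \sqrt{11027} \approx 105.01 i$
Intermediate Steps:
$z = 244$ ($z = - \frac{\left(-441 - 242\right) + 195}{2} = - \frac{-683 + 195}{2} = \left(- \frac{1}{2}\right) \left(-488\right) = 244$)
$N{\left(Q \right)} = 0$ ($N{\left(Q \right)} = 0 Q \left(- \frac{1}{68}\right) = 0 \left(- \frac{1}{68}\right) = 0$)
$\sqrt{\left(\left(z - 7222\right) - 4058\right) + \left(-3\right)^{2}} + N{\left(-57 \right)} = \sqrt{\left(\left(244 - 7222\right) - 4058\right) + \left(-3\right)^{2}} + 0 = \sqrt{\left(-6978 - 4058\right) + 9} + 0 = \sqrt{-11036 + 9} + 0 = \sqrt{-11027} + 0 = i \sqrt{11027} + 0 = i \sqrt{11027}$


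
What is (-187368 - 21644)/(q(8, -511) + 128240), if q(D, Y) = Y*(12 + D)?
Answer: -52253/29505 ≈ -1.7710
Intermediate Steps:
(-187368 - 21644)/(q(8, -511) + 128240) = (-187368 - 21644)/(-511*(12 + 8) + 128240) = -209012/(-511*20 + 128240) = -209012/(-10220 + 128240) = -209012/118020 = -209012*1/118020 = -52253/29505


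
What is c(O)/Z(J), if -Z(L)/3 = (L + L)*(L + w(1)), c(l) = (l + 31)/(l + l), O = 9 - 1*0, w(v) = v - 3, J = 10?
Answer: -1/216 ≈ -0.0046296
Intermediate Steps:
w(v) = -3 + v
O = 9 (O = 9 + 0 = 9)
c(l) = (31 + l)/(2*l) (c(l) = (31 + l)/((2*l)) = (31 + l)*(1/(2*l)) = (31 + l)/(2*l))
Z(L) = -6*L*(-2 + L) (Z(L) = -3*(L + L)*(L + (-3 + 1)) = -3*2*L*(L - 2) = -3*2*L*(-2 + L) = -6*L*(-2 + L))
c(O)/Z(J) = ((½)*(31 + 9)/9)/((6*10*(2 - 1*10))) = ((½)*(⅑)*40)/((6*10*(2 - 10))) = 20/(9*((6*10*(-8)))) = (20/9)/(-480) = (20/9)*(-1/480) = -1/216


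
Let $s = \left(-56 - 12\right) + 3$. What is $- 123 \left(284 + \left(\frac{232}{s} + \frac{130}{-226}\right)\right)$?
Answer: $- \frac{252831297}{7345} \approx -34422.0$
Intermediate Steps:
$s = -65$ ($s = -68 + 3 = -65$)
$- 123 \left(284 + \left(\frac{232}{s} + \frac{130}{-226}\right)\right) = - 123 \left(284 + \left(\frac{232}{-65} + \frac{130}{-226}\right)\right) = - 123 \left(284 + \left(232 \left(- \frac{1}{65}\right) + 130 \left(- \frac{1}{226}\right)\right)\right) = - 123 \left(284 - \frac{30441}{7345}\right) = \left(-123\right) \frac{2055539}{7345} = - \frac{252831297}{7345}$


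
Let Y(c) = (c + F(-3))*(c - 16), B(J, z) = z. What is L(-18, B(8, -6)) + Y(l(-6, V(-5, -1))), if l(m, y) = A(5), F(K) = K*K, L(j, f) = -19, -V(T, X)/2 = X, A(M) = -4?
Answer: -119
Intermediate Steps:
V(T, X) = -2*X
F(K) = K**2
l(m, y) = -4
Y(c) = (-16 + c)*(9 + c) (Y(c) = (c + (-3)**2)*(c - 16) = (c + 9)*(-16 + c) = (9 + c)*(-16 + c) = (-16 + c)*(9 + c))
L(-18, B(8, -6)) + Y(l(-6, V(-5, -1))) = -19 + (-144 + (-4)**2 - 7*(-4)) = -19 + (-144 + 16 + 28) = -19 - 100 = -119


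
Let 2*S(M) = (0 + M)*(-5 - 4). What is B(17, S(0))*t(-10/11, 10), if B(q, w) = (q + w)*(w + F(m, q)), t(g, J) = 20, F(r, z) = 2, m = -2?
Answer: 680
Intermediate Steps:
S(M) = -9*M/2 (S(M) = ((0 + M)*(-5 - 4))/2 = (M*(-9))/2 = (-9*M)/2 = -9*M/2)
B(q, w) = (2 + w)*(q + w) (B(q, w) = (q + w)*(w + 2) = (q + w)*(2 + w) = (2 + w)*(q + w))
B(17, S(0))*t(-10/11, 10) = ((-9/2*0)**2 + 2*17 + 2*(-9/2*0) + 17*(-9/2*0))*20 = (0**2 + 34 + 2*0 + 17*0)*20 = (0 + 34 + 0 + 0)*20 = 34*20 = 680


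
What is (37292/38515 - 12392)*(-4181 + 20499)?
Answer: -7787611914984/38515 ≈ -2.0220e+8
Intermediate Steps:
(37292/38515 - 12392)*(-4181 + 20499) = (37292*(1/38515) - 12392)*16318 = (37292/38515 - 12392)*16318 = -477240588/38515*16318 = -7787611914984/38515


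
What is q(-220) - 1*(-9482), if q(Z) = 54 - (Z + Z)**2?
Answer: -184064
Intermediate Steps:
q(Z) = 54 - 4*Z**2 (q(Z) = 54 - (2*Z)**2 = 54 - 4*Z**2)
q(-220) - 1*(-9482) = (54 - 4*(-220)**2) - 1*(-9482) = (54 - 4*48400) + 9482 = (54 - 193600) + 9482 = -193546 + 9482 = -184064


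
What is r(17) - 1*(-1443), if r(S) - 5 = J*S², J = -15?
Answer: -2887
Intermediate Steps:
r(S) = 5 - 15*S²
r(17) - 1*(-1443) = (5 - 15*17²) - 1*(-1443) = (5 - 15*289) + 1443 = (5 - 4335) + 1443 = -4330 + 1443 = -2887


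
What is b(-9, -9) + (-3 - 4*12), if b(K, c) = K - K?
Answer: -51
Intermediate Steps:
b(K, c) = 0
b(-9, -9) + (-3 - 4*12) = 0 + (-3 - 4*12) = 0 + (-3 - 48) = 0 - 51 = -51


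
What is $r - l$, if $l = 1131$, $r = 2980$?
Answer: $1849$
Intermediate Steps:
$r - l = 2980 - 1131 = 1849$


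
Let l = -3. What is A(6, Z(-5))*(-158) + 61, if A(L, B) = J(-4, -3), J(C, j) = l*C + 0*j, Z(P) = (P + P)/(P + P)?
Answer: -1835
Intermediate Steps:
Z(P) = 1 (Z(P) = (2*P)/((2*P)) = (2*P)*(1/(2*P)) = 1)
J(C, j) = -3*C (J(C, j) = -3*C + 0*j = -3*C + 0 = -3*C)
A(L, B) = 12 (A(L, B) = -3*(-4) = 12)
A(6, Z(-5))*(-158) + 61 = 12*(-158) + 61 = -1896 + 61 = -1835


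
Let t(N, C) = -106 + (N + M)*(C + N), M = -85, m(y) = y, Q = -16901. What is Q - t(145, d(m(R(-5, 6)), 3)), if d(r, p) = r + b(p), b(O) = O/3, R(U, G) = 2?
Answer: -25675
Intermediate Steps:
b(O) = O/3 (b(O) = O*(⅓) = O/3)
d(r, p) = r + p/3
t(N, C) = -106 + (-85 + N)*(C + N) (t(N, C) = -106 + (N - 85)*(C + N) = -106 + (-85 + N)*(C + N))
Q - t(145, d(m(R(-5, 6)), 3)) = -16901 - (-106 + 145² - 85*(2 + (⅓)*3) - 85*145 + (2 + (⅓)*3)*145) = -16901 - (-106 + 21025 - 85*(2 + 1) - 12325 + (2 + 1)*145) = -16901 - (-106 + 21025 - 85*3 - 12325 + 3*145) = -16901 - (-106 + 21025 - 255 - 12325 + 435) = -16901 - 1*8774 = -16901 - 8774 = -25675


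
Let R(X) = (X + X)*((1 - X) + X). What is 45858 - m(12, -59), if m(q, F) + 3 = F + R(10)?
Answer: 45900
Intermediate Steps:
R(X) = 2*X (R(X) = (2*X)*1 = 2*X)
m(q, F) = 17 + F (m(q, F) = -3 + (F + 2*10) = -3 + (F + 20) = -3 + (20 + F) = 17 + F)
45858 - m(12, -59) = 45858 - (17 - 59) = 45858 - 1*(-42) = 45858 + 42 = 45900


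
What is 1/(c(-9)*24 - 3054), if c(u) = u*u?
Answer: -1/1110 ≈ -0.00090090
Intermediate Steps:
c(u) = u**2
1/(c(-9)*24 - 3054) = 1/((-9)**2*24 - 3054) = 1/(81*24 - 3054) = 1/(1944 - 3054) = 1/(-1110) = -1/1110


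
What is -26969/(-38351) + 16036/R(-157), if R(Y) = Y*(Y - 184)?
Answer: 2058835989/2053197487 ≈ 1.0027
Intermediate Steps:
R(Y) = Y*(-184 + Y)
-26969/(-38351) + 16036/R(-157) = -26969/(-38351) + 16036/((-157*(-184 - 157))) = -26969*(-1/38351) + 16036/((-157*(-341))) = 26969/38351 + 16036/53537 = 2058835989/2053197487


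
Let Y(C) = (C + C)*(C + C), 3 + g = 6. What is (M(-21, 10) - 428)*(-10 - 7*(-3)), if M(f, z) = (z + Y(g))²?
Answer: 18568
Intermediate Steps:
g = 3 (g = -3 + 6 = 3)
Y(C) = 4*C² (Y(C) = (2*C)*(2*C) = 4*C²)
M(f, z) = (36 + z)² (M(f, z) = (z + 4*3²)² = (z + 4*9)² = (z + 36)² = (36 + z)²)
(M(-21, 10) - 428)*(-10 - 7*(-3)) = ((36 + 10)² - 428)*(-10 - 7*(-3)) = (46² - 428)*(-10 + 21) = (2116 - 428)*11 = 1688*11 = 18568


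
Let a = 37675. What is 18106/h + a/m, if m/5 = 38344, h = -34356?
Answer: -108846001/329336616 ≈ -0.33050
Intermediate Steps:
m = 191720 (m = 5*38344 = 191720)
18106/h + a/m = 18106/(-34356) + 37675/191720 = 18106*(-1/34356) + 37675*(1/191720) = -9053/17178 + 7535/38344 = -108846001/329336616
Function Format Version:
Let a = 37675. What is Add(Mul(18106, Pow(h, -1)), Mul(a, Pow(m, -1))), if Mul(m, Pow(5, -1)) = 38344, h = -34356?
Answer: Rational(-108846001, 329336616) ≈ -0.33050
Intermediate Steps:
m = 191720 (m = Mul(5, 38344) = 191720)
Add(Mul(18106, Pow(h, -1)), Mul(a, Pow(m, -1))) = Add(Mul(18106, Pow(-34356, -1)), Mul(37675, Pow(191720, -1))) = Add(Mul(18106, Rational(-1, 34356)), Mul(37675, Rational(1, 191720))) = Add(Rational(-9053, 17178), Rational(7535, 38344)) = Rational(-108846001, 329336616)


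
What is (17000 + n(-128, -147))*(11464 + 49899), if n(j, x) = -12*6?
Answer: 1038752864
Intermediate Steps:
n(j, x) = -72
(17000 + n(-128, -147))*(11464 + 49899) = (17000 - 72)*(11464 + 49899) = 16928*61363 = 1038752864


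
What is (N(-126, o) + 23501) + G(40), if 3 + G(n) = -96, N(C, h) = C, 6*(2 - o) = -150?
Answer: 23276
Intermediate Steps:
o = 27 (o = 2 - 1/6*(-150) = 2 + 25 = 27)
G(n) = -99 (G(n) = -3 - 96 = -99)
(N(-126, o) + 23501) + G(40) = (-126 + 23501) - 99 = 23375 - 99 = 23276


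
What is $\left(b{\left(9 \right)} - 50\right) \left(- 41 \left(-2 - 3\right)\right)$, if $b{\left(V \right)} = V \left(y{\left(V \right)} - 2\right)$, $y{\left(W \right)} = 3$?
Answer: $-8405$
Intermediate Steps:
$b{\left(V \right)} = V$ ($b{\left(V \right)} = V \left(3 - 2\right) = V 1 = V$)
$\left(b{\left(9 \right)} - 50\right) \left(- 41 \left(-2 - 3\right)\right) = \left(9 - 50\right) \left(- 41 \left(-2 - 3\right)\right) = - 41 \left(\left(-41\right) \left(-5\right)\right) = \left(-41\right) 205 = -8405$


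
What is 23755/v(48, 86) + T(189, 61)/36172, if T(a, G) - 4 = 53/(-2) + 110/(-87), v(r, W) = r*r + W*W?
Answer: 7473607507/3052555080 ≈ 2.4483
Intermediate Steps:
v(r, W) = W² + r² (v(r, W) = r² + W² = W² + r²)
T(a, G) = -4135/174 (T(a, G) = 4 + (53/(-2) + 110/(-87)) = 4 + (53*(-½) + 110*(-1/87)) = 4 + (-53/2 - 110/87) = 4 - 4831/174 = -4135/174)
23755/v(48, 86) + T(189, 61)/36172 = 23755/(86² + 48²) - 4135/174/36172 = 23755/(7396 + 2304) - 4135/174*1/36172 = 23755/9700 - 4135/6293928 = 23755*(1/9700) - 4135/6293928 = 4751/1940 - 4135/6293928 = 7473607507/3052555080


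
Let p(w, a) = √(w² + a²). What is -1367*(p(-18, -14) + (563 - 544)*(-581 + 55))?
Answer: 13661798 - 2734*√130 ≈ 1.3631e+7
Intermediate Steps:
p(w, a) = √(a² + w²)
-1367*(p(-18, -14) + (563 - 544)*(-581 + 55)) = -1367*(√((-14)² + (-18)²) + (563 - 544)*(-581 + 55)) = -1367*(√(196 + 324) + 19*(-526)) = -1367*(√520 - 9994) = -1367*(2*√130 - 9994) = -1367*(-9994 + 2*√130) = 13661798 - 2734*√130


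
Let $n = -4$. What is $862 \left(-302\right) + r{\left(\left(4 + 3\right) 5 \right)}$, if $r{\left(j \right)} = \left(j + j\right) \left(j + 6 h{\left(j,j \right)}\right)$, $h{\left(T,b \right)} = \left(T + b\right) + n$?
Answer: $-230154$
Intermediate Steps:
$h{\left(T,b \right)} = -4 + T + b$ ($h{\left(T,b \right)} = \left(T + b\right) - 4 = -4 + T + b$)
$r{\left(j \right)} = 2 j \left(-24 + 13 j\right)$ ($r{\left(j \right)} = \left(j + j\right) \left(j + 6 \left(-4 + j + j\right)\right) = 2 j \left(j + 6 \left(-4 + 2 j\right)\right) = 2 j \left(j + \left(-24 + 12 j\right)\right) = 2 j \left(-24 + 13 j\right)$)
$862 \left(-302\right) + r{\left(\left(4 + 3\right) 5 \right)} = 862 \left(-302\right) + 2 \left(4 + 3\right) 5 \left(-24 + 13 \left(4 + 3\right) 5\right) = -260324 + 2 \cdot 7 \cdot 5 \left(-24 + 13 \cdot 7 \cdot 5\right) = -260324 + 2 \cdot 35 \left(-24 + 13 \cdot 35\right) = -260324 + 2 \cdot 35 \left(-24 + 455\right) = -260324 + 2 \cdot 35 \cdot 431 = -260324 + 30170 = -230154$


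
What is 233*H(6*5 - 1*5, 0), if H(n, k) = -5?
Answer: -1165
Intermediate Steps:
233*H(6*5 - 1*5, 0) = 233*(-5) = -1165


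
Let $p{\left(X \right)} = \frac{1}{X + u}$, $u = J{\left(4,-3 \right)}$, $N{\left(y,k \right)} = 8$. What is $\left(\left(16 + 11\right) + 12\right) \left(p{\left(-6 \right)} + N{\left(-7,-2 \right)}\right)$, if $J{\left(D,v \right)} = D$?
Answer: $\frac{585}{2} \approx 292.5$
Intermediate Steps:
$u = 4$
$p{\left(X \right)} = \frac{1}{4 + X}$ ($p{\left(X \right)} = \frac{1}{X + 4} = \frac{1}{4 + X}$)
$\left(\left(16 + 11\right) + 12\right) \left(p{\left(-6 \right)} + N{\left(-7,-2 \right)}\right) = \left(\left(16 + 11\right) + 12\right) \left(\frac{1}{4 - 6} + 8\right) = \left(27 + 12\right) \left(\frac{1}{-2} + 8\right) = 39 \left(- \frac{1}{2} + 8\right) = 39 \cdot \frac{15}{2} = \frac{585}{2}$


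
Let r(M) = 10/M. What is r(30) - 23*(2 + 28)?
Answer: -2069/3 ≈ -689.67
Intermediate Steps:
r(30) - 23*(2 + 28) = 10/30 - 23*(2 + 28) = 10*(1/30) - 23*30 = 1/3 - 690 = -2069/3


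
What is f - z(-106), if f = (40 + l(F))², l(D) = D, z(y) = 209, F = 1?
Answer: 1472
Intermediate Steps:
f = 1681 (f = (40 + 1)² = 41² = 1681)
f - z(-106) = 1681 - 1*209 = 1681 - 209 = 1472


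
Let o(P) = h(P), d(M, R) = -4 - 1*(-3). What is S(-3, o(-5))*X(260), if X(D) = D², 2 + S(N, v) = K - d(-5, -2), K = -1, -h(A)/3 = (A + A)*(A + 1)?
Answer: -135200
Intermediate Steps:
h(A) = -6*A*(1 + A) (h(A) = -3*(A + A)*(A + 1) = -3*2*A*(1 + A) = -6*A*(1 + A))
d(M, R) = -1 (d(M, R) = -4 + 3 = -1)
o(P) = -6*P*(1 + P)
S(N, v) = -2 (S(N, v) = -2 + (-1 - 1*(-1)) = -2 + (-1 + 1) = -2 + 0 = -2)
S(-3, o(-5))*X(260) = -2*260² = -2*67600 = -135200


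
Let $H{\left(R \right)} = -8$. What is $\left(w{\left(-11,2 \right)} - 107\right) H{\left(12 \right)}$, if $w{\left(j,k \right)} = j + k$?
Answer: $928$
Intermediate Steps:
$\left(w{\left(-11,2 \right)} - 107\right) H{\left(12 \right)} = \left(\left(-11 + 2\right) - 107\right) \left(-8\right) = \left(-9 - 107\right) \left(-8\right) = \left(-116\right) \left(-8\right) = 928$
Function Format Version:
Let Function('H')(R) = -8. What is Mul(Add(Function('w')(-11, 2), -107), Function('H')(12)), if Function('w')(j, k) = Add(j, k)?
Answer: 928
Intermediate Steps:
Mul(Add(Function('w')(-11, 2), -107), Function('H')(12)) = Mul(Add(Add(-11, 2), -107), -8) = Mul(Add(-9, -107), -8) = Mul(-116, -8) = 928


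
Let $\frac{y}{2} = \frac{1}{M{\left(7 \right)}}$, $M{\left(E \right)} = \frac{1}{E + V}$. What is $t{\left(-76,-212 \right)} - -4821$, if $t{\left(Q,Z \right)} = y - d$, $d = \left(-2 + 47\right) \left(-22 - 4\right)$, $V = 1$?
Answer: $6007$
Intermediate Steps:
$d = -1170$ ($d = 45 \left(-26\right) = -1170$)
$M{\left(E \right)} = \frac{1}{1 + E}$ ($M{\left(E \right)} = \frac{1}{E + 1} = \frac{1}{1 + E}$)
$y = 16$ ($y = \frac{2}{\frac{1}{1 + 7}} = \frac{2}{\frac{1}{8}} = 2 \frac{1}{\frac{1}{8}} = 2 \cdot 8 = 16$)
$t{\left(Q,Z \right)} = 1186$ ($t{\left(Q,Z \right)} = 16 - -1170 = 16 + 1170 = 1186$)
$t{\left(-76,-212 \right)} - -4821 = 1186 - -4821 = 1186 + 4821 = 6007$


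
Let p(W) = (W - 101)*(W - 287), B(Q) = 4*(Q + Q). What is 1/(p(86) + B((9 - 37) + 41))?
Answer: 1/3119 ≈ 0.00032062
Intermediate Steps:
B(Q) = 8*Q (B(Q) = 4*(2*Q) = 8*Q)
p(W) = (-287 + W)*(-101 + W) (p(W) = (-101 + W)*(-287 + W) = (-287 + W)*(-101 + W))
1/(p(86) + B((9 - 37) + 41)) = 1/((28987 + 86**2 - 388*86) + 8*((9 - 37) + 41)) = 1/((28987 + 7396 - 33368) + 8*(-28 + 41)) = 1/(3015 + 8*13) = 1/(3015 + 104) = 1/3119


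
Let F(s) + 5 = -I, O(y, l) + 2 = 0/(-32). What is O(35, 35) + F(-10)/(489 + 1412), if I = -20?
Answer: -3787/1901 ≈ -1.9921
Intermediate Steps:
O(y, l) = -2 (O(y, l) = -2 + 0/(-32) = -2 + 0*(-1/32) = -2 + 0 = -2)
F(s) = 15 (F(s) = -5 - 1*(-20) = -5 + 20 = 15)
O(35, 35) + F(-10)/(489 + 1412) = -2 + 15/(489 + 1412) = -2 + 15/1901 = -3787/1901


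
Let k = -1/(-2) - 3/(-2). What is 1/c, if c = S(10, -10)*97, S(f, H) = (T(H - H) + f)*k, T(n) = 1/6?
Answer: 3/5917 ≈ 0.00050701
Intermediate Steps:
T(n) = ⅙
k = 2 (k = -1*(-½) - 3*(-½) = ½ + 3/2 = 2)
S(f, H) = ⅓ + 2*f (S(f, H) = (⅙ + f)*2 = ⅓ + 2*f)
c = 5917/3 (c = (⅓ + 2*10)*97 = (⅓ + 20)*97 = (61/3)*97 = 5917/3 ≈ 1972.3)
1/c = 1/(5917/3) = 3/5917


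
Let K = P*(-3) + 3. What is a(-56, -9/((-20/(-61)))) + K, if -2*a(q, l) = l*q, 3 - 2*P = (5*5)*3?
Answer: -3288/5 ≈ -657.60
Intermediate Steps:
P = -36 (P = 3/2 - 5*5*3/2 = 3/2 - 25*3/2 = 3/2 - 1/2*75 = 3/2 - 75/2 = -36)
a(q, l) = -l*q/2
K = 111 (K = -36*(-3) + 3 = 108 + 3 = 111)
a(-56, -9/((-20/(-61)))) + K = -1/2*(-9/((-20/(-61))))*(-56) + 111 = -1/2*(-9/((-20*(-1/61))))*(-56) + 111 = -1/2*(-9/20/61)*(-56) + 111 = -1/2*(-9*61/20)*(-56) + 111 = -1/2*(-549/20)*(-56) + 111 = -3843/5 + 111 = -3288/5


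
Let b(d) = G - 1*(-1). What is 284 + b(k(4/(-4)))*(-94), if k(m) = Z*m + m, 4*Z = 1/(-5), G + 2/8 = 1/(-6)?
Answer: 1375/6 ≈ 229.17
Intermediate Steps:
G = -5/12 (G = -1/4 + 1/(-6) = -1/4 - 1/6 = -5/12 ≈ -0.41667)
Z = -1/20 (Z = (1/4)/(-5) = (1/4)*(-1/5) = -1/20 ≈ -0.050000)
k(m) = 19*m/20 (k(m) = -m/20 + m = 19*m/20)
b(d) = 7/12 (b(d) = -5/12 - 1*(-1) = -5/12 + 1 = 7/12)
284 + b(k(4/(-4)))*(-94) = 284 + (7/12)*(-94) = 284 - 329/6 = 1375/6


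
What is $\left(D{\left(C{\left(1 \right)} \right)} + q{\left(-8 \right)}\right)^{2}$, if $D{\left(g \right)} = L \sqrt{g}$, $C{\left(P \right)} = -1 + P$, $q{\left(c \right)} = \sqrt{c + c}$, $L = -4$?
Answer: $-16$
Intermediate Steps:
$q{\left(c \right)} = \sqrt{2} \sqrt{c}$ ($q{\left(c \right)} = \sqrt{2 c} = \sqrt{2} \sqrt{c}$)
$D{\left(g \right)} = - 4 \sqrt{g}$
$\left(D{\left(C{\left(1 \right)} \right)} + q{\left(-8 \right)}\right)^{2} = \left(- 4 \sqrt{-1 + 1} + \sqrt{2} \sqrt{-8}\right)^{2} = \left(- 4 \sqrt{0} + \sqrt{2} \cdot 2 i \sqrt{2}\right)^{2} = \left(\left(-4\right) 0 + 4 i\right)^{2} = \left(0 + 4 i\right)^{2} = \left(4 i\right)^{2} = -16$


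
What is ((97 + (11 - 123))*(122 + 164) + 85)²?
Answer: 17682025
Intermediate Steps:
((97 + (11 - 123))*(122 + 164) + 85)² = ((97 - 112)*286 + 85)² = (-15*286 + 85)² = (-4290 + 85)² = (-4205)² = 17682025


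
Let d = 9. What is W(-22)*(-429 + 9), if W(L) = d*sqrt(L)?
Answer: -3780*I*sqrt(22) ≈ -17730.0*I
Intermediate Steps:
W(L) = 9*sqrt(L)
W(-22)*(-429 + 9) = (9*sqrt(-22))*(-429 + 9) = (9*(I*sqrt(22)))*(-420) = (9*I*sqrt(22))*(-420) = -3780*I*sqrt(22)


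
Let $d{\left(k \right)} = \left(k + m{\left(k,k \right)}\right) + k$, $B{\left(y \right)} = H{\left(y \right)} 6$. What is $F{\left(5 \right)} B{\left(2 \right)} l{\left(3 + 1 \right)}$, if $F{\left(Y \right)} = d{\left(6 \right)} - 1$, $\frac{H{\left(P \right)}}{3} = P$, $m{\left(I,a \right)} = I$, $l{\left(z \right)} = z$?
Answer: $2448$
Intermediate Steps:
$H{\left(P \right)} = 3 P$
$B{\left(y \right)} = 18 y$ ($B{\left(y \right)} = 3 y 6 = 18 y$)
$d{\left(k \right)} = 3 k$ ($d{\left(k \right)} = \left(k + k\right) + k = 2 k + k = 3 k$)
$F{\left(Y \right)} = 17$ ($F{\left(Y \right)} = 3 \cdot 6 - 1 = 18 - 1 = 17$)
$F{\left(5 \right)} B{\left(2 \right)} l{\left(3 + 1 \right)} = 17 \cdot 18 \cdot 2 \left(3 + 1\right) = 17 \cdot 36 \cdot 4 = 612 \cdot 4 = 2448$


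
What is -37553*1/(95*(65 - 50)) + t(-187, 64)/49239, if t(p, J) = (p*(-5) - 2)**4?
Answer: 119977051908362/7796175 ≈ 1.5389e+7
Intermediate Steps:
t(p, J) = (-2 - 5*p)**4 (t(p, J) = (-5*p - 2)**4 = (-2 - 5*p)**4)
-37553*1/(95*(65 - 50)) + t(-187, 64)/49239 = -37553*1/(95*(65 - 50)) + (2 + 5*(-187))**4/49239 = -37553/(95*15) + (2 - 935)**4*(1/49239) = -37553/1425 + (-933)**4*(1/49239) = -37553*1/1425 + 757751099121*(1/49239) = -37553/1425 + 84194566569/5471 = 119977051908362/7796175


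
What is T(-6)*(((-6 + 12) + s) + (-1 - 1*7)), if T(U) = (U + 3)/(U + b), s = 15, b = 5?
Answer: 39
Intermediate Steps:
T(U) = (3 + U)/(5 + U) (T(U) = (U + 3)/(U + 5) = (3 + U)/(5 + U))
T(-6)*(((-6 + 12) + s) + (-1 - 1*7)) = ((3 - 6)/(5 - 6))*(((-6 + 12) + 15) + (-1 - 1*7)) = (-3/(-1))*((6 + 15) + (-1 - 7)) = (-1*(-3))*(21 - 8) = 3*13 = 39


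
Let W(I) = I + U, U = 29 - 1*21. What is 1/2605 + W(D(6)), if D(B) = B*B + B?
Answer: 130251/2605 ≈ 50.000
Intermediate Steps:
U = 8 (U = 29 - 21 = 8)
D(B) = B + B**2 (D(B) = B**2 + B = B + B**2)
W(I) = 8 + I (W(I) = I + 8 = 8 + I)
1/2605 + W(D(6)) = 1/2605 + (8 + 6*(1 + 6)) = 1/2605 + (8 + 6*7) = 1/2605 + (8 + 42) = 1/2605 + 50 = 130251/2605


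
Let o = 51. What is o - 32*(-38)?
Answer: 1267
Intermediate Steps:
o - 32*(-38) = 51 - 32*(-38) = 51 + 1216 = 1267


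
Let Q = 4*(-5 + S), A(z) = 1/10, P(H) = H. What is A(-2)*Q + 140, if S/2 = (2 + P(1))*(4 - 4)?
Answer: 138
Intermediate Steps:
A(z) = ⅒
S = 0 (S = 2*((2 + 1)*(4 - 4)) = 2*(3*0) = 2*0 = 0)
Q = -20 (Q = 4*(-5 + 0) = 4*(-5) = -20)
A(-2)*Q + 140 = (⅒)*(-20) + 140 = -2 + 140 = 138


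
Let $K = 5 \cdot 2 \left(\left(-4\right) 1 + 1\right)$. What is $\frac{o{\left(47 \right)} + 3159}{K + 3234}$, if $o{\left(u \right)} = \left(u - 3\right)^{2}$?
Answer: $\frac{5095}{3204} \approx 1.5902$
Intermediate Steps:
$o{\left(u \right)} = \left(-3 + u\right)^{2}$
$K = -30$ ($K = 10 \left(-4 + 1\right) = 10 \left(-3\right) = -30$)
$\frac{o{\left(47 \right)} + 3159}{K + 3234} = \frac{\left(-3 + 47\right)^{2} + 3159}{-30 + 3234} = \frac{44^{2} + 3159}{3204} = \left(1936 + 3159\right) \frac{1}{3204} = 5095 \cdot \frac{1}{3204} = \frac{5095}{3204}$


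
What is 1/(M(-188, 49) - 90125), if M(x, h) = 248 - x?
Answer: -1/89689 ≈ -1.1150e-5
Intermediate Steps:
1/(M(-188, 49) - 90125) = 1/((248 - 1*(-188)) - 90125) = 1/((248 + 188) - 90125) = 1/(436 - 90125) = 1/(-89689) = -1/89689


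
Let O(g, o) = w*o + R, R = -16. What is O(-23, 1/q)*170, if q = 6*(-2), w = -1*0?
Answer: -2720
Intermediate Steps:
w = 0
q = -12
O(g, o) = -16 (O(g, o) = 0*o - 16 = 0 - 16 = -16)
O(-23, 1/q)*170 = -16*170 = -2720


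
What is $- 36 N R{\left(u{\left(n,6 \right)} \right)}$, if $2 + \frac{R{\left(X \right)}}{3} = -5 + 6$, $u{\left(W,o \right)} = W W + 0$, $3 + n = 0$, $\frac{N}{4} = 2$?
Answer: $864$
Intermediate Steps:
$N = 8$ ($N = 4 \cdot 2 = 8$)
$n = -3$ ($n = -3 + 0 = -3$)
$u{\left(W,o \right)} = W^{2}$ ($u{\left(W,o \right)} = W^{2} + 0 = W^{2}$)
$R{\left(X \right)} = -3$ ($R{\left(X \right)} = -6 + 3 \left(-5 + 6\right) = -6 + 3 \cdot 1 = -6 + 3 = -3$)
$- 36 N R{\left(u{\left(n,6 \right)} \right)} = \left(-36\right) 8 \left(-3\right) = \left(-288\right) \left(-3\right) = 864$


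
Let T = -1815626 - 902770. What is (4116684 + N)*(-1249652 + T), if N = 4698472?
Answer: -34978962135488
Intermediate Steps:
T = -2718396
(4116684 + N)*(-1249652 + T) = (4116684 + 4698472)*(-1249652 - 2718396) = 8815156*(-3968048) = -34978962135488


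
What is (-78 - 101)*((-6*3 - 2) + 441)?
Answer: -75359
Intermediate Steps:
(-78 - 101)*((-6*3 - 2) + 441) = -179*((-18 - 2) + 441) = -179*(-20 + 441) = -179*421 = -75359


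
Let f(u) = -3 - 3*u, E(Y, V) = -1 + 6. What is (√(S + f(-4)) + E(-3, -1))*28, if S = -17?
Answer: 140 + 56*I*√2 ≈ 140.0 + 79.196*I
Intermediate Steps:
E(Y, V) = 5
(√(S + f(-4)) + E(-3, -1))*28 = (√(-17 + (-3 - 3*(-4))) + 5)*28 = (√(-17 + (-3 + 12)) + 5)*28 = (√(-17 + 9) + 5)*28 = (√(-8) + 5)*28 = (2*I*√2 + 5)*28 = (5 + 2*I*√2)*28 = 140 + 56*I*√2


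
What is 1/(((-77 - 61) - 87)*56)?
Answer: -1/12600 ≈ -7.9365e-5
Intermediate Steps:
1/(((-77 - 61) - 87)*56) = 1/((-138 - 87)*56) = 1/(-225*56) = 1/(-12600) = -1/12600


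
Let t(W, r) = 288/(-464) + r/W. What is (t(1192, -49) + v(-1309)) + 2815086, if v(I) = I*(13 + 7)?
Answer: 96406879731/34568 ≈ 2.7889e+6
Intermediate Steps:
t(W, r) = -18/29 + r/W (t(W, r) = 288*(-1/464) + r/W = -18/29 + r/W)
v(I) = 20*I (v(I) = I*20 = 20*I)
(t(1192, -49) + v(-1309)) + 2815086 = ((-18/29 - 49/1192) + 20*(-1309)) + 2815086 = ((-18/29 - 49*1/1192) - 26180) + 2815086 = ((-18/29 - 49/1192) - 26180) + 2815086 = (-22877/34568 - 26180) + 2815086 = -905013117/34568 + 2815086 = 96406879731/34568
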